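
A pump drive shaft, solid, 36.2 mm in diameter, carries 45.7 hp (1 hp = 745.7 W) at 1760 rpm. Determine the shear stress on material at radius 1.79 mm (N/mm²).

ω = 2π·1760/60 = 184.3 rad/s, so T = P/ω = 45.7×745.7 / 184.3 = 184.9 N·m.
J = πd⁴/32 = π(0.0362)⁴/32 = 1.686×10^-7 m⁴.
Shear stress varies linearly with radius: τ = T·r/J = 184.9 × 0.00179 / 1.686×10^-7 = 1.963×10^6 Pa.

1.96 N/mm²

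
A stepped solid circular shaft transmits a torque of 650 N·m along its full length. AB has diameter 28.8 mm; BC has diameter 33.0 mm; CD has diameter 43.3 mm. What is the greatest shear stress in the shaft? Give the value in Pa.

Under the same torque, τ_max = 16T/(πd³) is largest where d is smallest — segment AB (d = 28.8 mm).
τ_max = 16·650.0/(π·(0.0288)³) = 1.386×10^8 Pa.

1.39e8 Pa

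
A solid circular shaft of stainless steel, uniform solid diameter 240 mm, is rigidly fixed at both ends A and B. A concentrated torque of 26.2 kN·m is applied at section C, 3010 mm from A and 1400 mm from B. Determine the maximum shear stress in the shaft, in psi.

956 psi

With uniform GJ and both ends fixed, compatibility θ_AC = θ_CB gives T_A·a = T_B·b, together with T_A + T_B = T₀.
T_A = T₀·b/(a+b) = 26200·1400/4410 = 8317 N·m; T_B = 17880 N·m.
τ in each portion: τ_AC = 3.06×10^6 Pa, τ_CB = 6.59×10^6 Pa; maximum is in CB.
τ_max = T_CB·r/J = 17880·0.120/3.26×10^-4 = 6.588×10^6 Pa.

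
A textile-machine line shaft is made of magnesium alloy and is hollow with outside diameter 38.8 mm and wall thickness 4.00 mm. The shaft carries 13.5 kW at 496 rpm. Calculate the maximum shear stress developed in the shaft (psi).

5450 psi

ω = 2π·496/60 = 51.94 rad/s, so T = P/ω = 13.5×10³ / 51.94 = 259.9 N·m.
J = π(d_o⁴ − d_i⁴)/32 = π(0.0388⁴ − 0.0308⁴)/32 = 1.341×10^-7 m⁴.
τ_max = T·r/J = 259.9 × 0.0194 / 1.341×10^-7 = 3.759×10^7 Pa.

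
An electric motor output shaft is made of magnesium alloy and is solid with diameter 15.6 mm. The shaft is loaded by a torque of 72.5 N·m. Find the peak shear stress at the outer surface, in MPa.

97.3 MPa

J = πd⁴/32 = π(0.0156)⁴/32 = 5.814×10^-9 m⁴.
τ_max = T·r/J = 72.50 × 0.00780 / 5.814×10^-9 = 9.726×10^7 Pa.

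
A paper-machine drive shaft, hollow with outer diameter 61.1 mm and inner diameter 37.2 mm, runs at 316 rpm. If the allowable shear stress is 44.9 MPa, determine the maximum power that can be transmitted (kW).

57.4 kW

J = π(d_o⁴ − d_i⁴)/32 = π(0.0611⁴ − 0.0372⁴)/32 = 1.180×10^-6 m⁴.
T_max = τ_allow·J/r = 4.49×10^7 × 1.180×10^-6 / 0.0306 = 1735 N·m.
ω = 2π·316/60 = 33.09 rad/s, so P_max = T_max·ω = 5.740×10^4 W.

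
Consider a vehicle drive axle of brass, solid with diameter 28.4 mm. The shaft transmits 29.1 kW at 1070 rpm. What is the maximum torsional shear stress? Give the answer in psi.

8370 psi

ω = 2π·1070/60 = 112.1 rad/s, so T = P/ω = 29.1×10³ / 112.1 = 259.7 N·m.
J = πd⁴/32 = π(0.0284)⁴/32 = 6.387×10^-8 m⁴.
τ_max = T·r/J = 259.7 × 0.0142 / 6.387×10^-8 = 5.774×10^7 Pa.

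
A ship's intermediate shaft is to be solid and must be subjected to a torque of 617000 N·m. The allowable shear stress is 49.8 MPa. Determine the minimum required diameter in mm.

For a solid shaft τ_max = 16T/(πd³), so d = (16T/(π τ_allow))^(1/3) = (16·617000/(π·4.98×10^7))^(1/3) = 0.3981 m.

398 mm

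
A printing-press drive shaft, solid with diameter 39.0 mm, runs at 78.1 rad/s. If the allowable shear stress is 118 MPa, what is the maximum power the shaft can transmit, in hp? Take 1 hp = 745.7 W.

J = πd⁴/32 = π(0.0390)⁴/32 = 2.271×10^-7 m⁴.
T_max = τ_allow·J/r = 1.18×10^8 × 2.271×10^-7 / 0.0195 = 1374 N·m.
ω = 78.1 rad/s, so P_max = T_max·ω = 1.073×10^5 W.

144 hp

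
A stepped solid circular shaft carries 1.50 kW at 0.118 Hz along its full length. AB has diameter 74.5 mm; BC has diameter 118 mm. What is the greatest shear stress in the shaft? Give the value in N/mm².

ω = 2π·0.118 = 0.7414 rad/s, so T = P/ω = 1.50×10³ / 0.7414 = 2023 N·m.
Under the same torque, τ_max = 16T/(πd³) is largest where d is smallest — segment AB (d = 74.5 mm).
τ_max = 16·2023/(π·(0.0745)³) = 2.492×10^7 Pa.

24.9 N/mm²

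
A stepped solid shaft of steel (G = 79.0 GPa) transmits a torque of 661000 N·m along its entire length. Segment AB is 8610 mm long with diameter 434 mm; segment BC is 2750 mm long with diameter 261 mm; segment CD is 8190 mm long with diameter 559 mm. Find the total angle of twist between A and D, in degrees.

4.49°

J_AB = π(0.434)⁴/32 = 3.48×10^-3 m⁴; J_BC = π(0.261)⁴/32 = 4.56×10^-4 m⁴; J_CD = π(0.559)⁴/32 = 9.59×10^-3 m⁴.
θ = (T/G)·Σ L_i/J_i = (661000/79.0×10⁹)·(8.61/3.48×10^-3 + 2.75/4.56×10^-4 + 8.19/9.59×10^-3) = 0.07834 rad.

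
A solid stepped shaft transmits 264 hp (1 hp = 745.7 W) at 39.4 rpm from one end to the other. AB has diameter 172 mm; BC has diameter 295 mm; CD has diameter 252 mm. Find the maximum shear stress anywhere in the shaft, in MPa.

ω = 2π·39.4/60 = 4.126 rad/s, so T = P/ω = 264×745.7 / 4.126 = 47710 N·m.
Under the same torque, τ_max = 16T/(πd³) is largest where d is smallest — segment AB (d = 172 mm).
τ_max = 16·47710/(π·(0.172)³) = 4.776×10^7 Pa.

47.8 MPa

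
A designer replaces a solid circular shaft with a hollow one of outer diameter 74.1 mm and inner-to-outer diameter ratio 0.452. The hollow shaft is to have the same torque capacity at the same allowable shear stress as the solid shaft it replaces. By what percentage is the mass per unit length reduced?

Equal τ_max and T ⇒ the solid shaft needs d_s³ = d_o³(1−k⁴), so d_s = 74.1·(1−0.452⁴)^(1/3) = 73.05 mm.
Area ratio A_h/A_s = d_o²(1−k²)/d_s² = (1−k²)/(1−k⁴)^(2/3) = 0.8186.
Mass saving = 1 − 0.8186 = 18.1 %.

18.1 %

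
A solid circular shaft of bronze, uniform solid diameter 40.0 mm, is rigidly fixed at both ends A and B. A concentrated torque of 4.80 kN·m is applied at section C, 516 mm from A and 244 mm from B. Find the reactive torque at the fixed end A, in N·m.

1540 N·m

With uniform GJ and both ends fixed, compatibility θ_AC = θ_CB gives T_A·a = T_B·b, together with T_A + T_B = T₀.
T_A = T₀·b/(a+b) = 4800·244/760.0 = 1541 N·m; T_B = 3259 N·m.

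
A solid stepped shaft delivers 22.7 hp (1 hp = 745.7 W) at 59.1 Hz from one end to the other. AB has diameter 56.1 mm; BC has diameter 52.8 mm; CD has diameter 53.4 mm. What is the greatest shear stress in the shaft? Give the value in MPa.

1.58 MPa

ω = 2π·59.1 = 371.3 rad/s, so T = P/ω = 22.7×745.7 / 371.3 = 45.59 N·m.
Under the same torque, τ_max = 16T/(πd³) is largest where d is smallest — segment BC (d = 52.8 mm).
τ_max = 16·45.59/(π·(0.0528)³) = 1.577×10^6 Pa.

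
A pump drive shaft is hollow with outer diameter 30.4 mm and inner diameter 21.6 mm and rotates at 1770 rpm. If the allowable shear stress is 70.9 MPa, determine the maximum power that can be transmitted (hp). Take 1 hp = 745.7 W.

J = π(d_o⁴ − d_i⁴)/32 = π(0.0304⁴ − 0.0216⁴)/32 = 6.248×10^-8 m⁴.
T_max = τ_allow·J/r = 7.09×10^7 × 6.248×10^-8 / 0.0152 = 291.4 N·m.
ω = 2π·1770/60 = 185.4 rad/s, so P_max = T_max·ω = 5.402×10^4 W.

72.4 hp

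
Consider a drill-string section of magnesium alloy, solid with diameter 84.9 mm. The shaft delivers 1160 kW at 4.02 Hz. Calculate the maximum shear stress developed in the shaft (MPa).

382 MPa

ω = 2π·4.02 = 25.26 rad/s, so T = P/ω = 1160×10³ / 25.26 = 45930 N·m.
J = πd⁴/32 = π(0.0849)⁴/32 = 5.101×10^-6 m⁴.
τ_max = T·r/J = 45930 × 0.0425 / 5.101×10^-6 = 3.822×10^8 Pa.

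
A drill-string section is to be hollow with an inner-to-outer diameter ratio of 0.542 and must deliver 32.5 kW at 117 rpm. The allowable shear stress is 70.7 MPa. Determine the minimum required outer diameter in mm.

59.4 mm

ω = 2π·117/60 = 12.25 rad/s, so T = P/ω = 32.5×10³ / 12.25 = 2653 N·m.
For a hollow shaft with d_i/d_o = 0.542: τ_max = 16T/(π d_o³ (1−k⁴)), so d_o = [16T/(π τ_allow (1−k⁴))]^(1/3) = [16·2653/(π·7.07×10^7·0.9137)]^(1/3) = 0.05936 m.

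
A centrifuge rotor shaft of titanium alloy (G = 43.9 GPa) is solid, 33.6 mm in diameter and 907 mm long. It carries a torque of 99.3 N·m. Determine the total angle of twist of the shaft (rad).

0.0164 rad

J = πd⁴/32 = π(0.0336)⁴/32 = 1.251×10^-7 m⁴.
θ = T·L/(G·J) = 99.30 × 0.907 / (43.9×10⁹ × 1.251×10^-7) = 0.01640 rad.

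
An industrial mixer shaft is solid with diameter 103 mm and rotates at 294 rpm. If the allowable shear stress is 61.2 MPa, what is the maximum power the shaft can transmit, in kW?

404 kW

J = πd⁴/32 = π(0.103)⁴/32 = 1.105×10^-5 m⁴.
T_max = τ_allow·J/r = 6.12×10^7 × 1.105×10^-5 / 0.0515 = 13130 N·m.
ω = 2π·294/60 = 30.79 rad/s, so P_max = T_max·ω = 4.043×10^5 W.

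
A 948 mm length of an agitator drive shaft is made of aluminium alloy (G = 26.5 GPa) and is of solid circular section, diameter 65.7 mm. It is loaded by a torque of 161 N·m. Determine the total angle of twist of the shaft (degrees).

J = πd⁴/32 = π(0.0657)⁴/32 = 1.829×10^-6 m⁴.
θ = T·L/(G·J) = 161.0 × 0.948 / (26.5×10⁹ × 1.829×10^-6) = 3.149×10^-3 rad.

0.180°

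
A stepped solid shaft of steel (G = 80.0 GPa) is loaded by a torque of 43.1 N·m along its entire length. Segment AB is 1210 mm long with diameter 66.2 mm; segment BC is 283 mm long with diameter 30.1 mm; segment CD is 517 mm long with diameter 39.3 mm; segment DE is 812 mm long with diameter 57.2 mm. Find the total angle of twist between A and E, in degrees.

0.220°

J_AB = π(0.0662)⁴/32 = 1.89×10^-6 m⁴; J_BC = π(0.0301)⁴/32 = 8.06×10^-8 m⁴; J_CD = π(0.0393)⁴/32 = 2.34×10^-7 m⁴; J_DE = π(0.0572)⁴/32 = 1.05×10^-6 m⁴.
θ = (T/G)·Σ L_i/J_i = (43.10/80.0×10⁹)·(1.21/1.89×10^-6 + 0.283/8.06×10^-8 + 0.517/2.34×10^-7 + 0.812/1.05×10^-6) = 3.843×10^-3 rad.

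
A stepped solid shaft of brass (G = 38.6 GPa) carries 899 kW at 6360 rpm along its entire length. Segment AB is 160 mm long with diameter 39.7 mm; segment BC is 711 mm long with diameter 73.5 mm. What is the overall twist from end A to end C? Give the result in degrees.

ω = 2π·6360/60 = 666.0 rad/s, so T = P/ω = 899×10³ / 666.0 = 1350 N·m.
J_AB = π(0.0397)⁴/32 = 2.44×10^-7 m⁴; J_BC = π(0.0735)⁴/32 = 2.87×10^-6 m⁴.
θ = (T/G)·Σ L_i/J_i = (1350/38.6×10⁹)·(0.160/2.44×10^-7 + 0.711/2.87×10^-6) = 0.03162 rad.

1.81°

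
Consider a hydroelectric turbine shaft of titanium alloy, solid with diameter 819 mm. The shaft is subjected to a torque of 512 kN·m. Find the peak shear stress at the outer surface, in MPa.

J = πd⁴/32 = π(0.819)⁴/32 = 0.04417 m⁴.
τ_max = T·r/J = 512000 × 0.409 / 0.04417 = 4.747×10^6 Pa.

4.75 MPa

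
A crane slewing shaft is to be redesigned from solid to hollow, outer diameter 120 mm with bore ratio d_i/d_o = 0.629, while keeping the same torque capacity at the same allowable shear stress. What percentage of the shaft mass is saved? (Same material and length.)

32.3 %

Equal τ_max and T ⇒ the solid shaft needs d_s³ = d_o³(1−k⁴), so d_s = 120·(1−0.629⁴)^(1/3) = 113.4 mm.
Area ratio A_h/A_s = d_o²(1−k²)/d_s² = (1−k²)/(1−k⁴)^(2/3) = 0.6770.
Mass saving = 1 − 0.6770 = 32.3 %.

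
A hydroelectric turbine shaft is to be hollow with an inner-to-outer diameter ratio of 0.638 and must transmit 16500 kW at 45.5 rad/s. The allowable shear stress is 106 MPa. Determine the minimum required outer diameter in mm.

ω = 45.5 rad/s, so T = P/ω = 16500×10³ / 45.50 = 362600 N·m.
For a hollow shaft with d_i/d_o = 0.638: τ_max = 16T/(π d_o³ (1−k⁴)), so d_o = [16T/(π τ_allow (1−k⁴))]^(1/3) = [16·362600/(π·1.06×10^8·0.8343)]^(1/3) = 0.2754 m.

275 mm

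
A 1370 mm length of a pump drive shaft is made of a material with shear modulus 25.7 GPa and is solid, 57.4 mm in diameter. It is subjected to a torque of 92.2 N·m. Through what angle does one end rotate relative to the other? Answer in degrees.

0.264°

J = πd⁴/32 = π(0.0574)⁴/32 = 1.066×10^-6 m⁴.
θ = T·L/(G·J) = 92.20 × 1.37 / (25.7×10⁹ × 1.066×10^-6) = 4.612×10^-3 rad.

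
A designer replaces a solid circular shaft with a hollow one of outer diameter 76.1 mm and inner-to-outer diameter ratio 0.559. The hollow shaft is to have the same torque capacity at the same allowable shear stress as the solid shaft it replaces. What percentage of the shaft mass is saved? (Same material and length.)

26.4 %

Equal τ_max and T ⇒ the solid shaft needs d_s³ = d_o³(1−k⁴), so d_s = 76.1·(1−0.559⁴)^(1/3) = 73.54 mm.
Area ratio A_h/A_s = d_o²(1−k²)/d_s² = (1−k²)/(1−k⁴)^(2/3) = 0.7363.
Mass saving = 1 − 0.7363 = 26.4 %.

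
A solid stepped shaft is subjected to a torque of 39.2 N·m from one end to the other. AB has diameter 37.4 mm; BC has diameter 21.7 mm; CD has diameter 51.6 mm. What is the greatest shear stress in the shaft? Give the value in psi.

2830 psi

Under the same torque, τ_max = 16T/(πd³) is largest where d is smallest — segment BC (d = 21.7 mm).
τ_max = 16·39.20/(π·(0.0217)³) = 1.954×10^7 Pa.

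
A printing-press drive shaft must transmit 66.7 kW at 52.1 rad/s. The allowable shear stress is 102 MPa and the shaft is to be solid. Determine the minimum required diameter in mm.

ω = 52.1 rad/s, so T = P/ω = 66.7×10³ / 52.10 = 1280 N·m.
For a solid shaft τ_max = 16T/(πd³), so d = (16T/(π τ_allow))^(1/3) = (16·1280/(π·1.02×10^8))^(1/3) = 0.03998 m.

40.0 mm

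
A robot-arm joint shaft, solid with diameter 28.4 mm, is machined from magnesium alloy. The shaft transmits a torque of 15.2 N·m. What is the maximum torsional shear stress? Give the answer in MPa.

3.38 MPa

J = πd⁴/32 = π(0.0284)⁴/32 = 6.387×10^-8 m⁴.
τ_max = T·r/J = 15.20 × 0.0142 / 6.387×10^-8 = 3.380×10^6 Pa.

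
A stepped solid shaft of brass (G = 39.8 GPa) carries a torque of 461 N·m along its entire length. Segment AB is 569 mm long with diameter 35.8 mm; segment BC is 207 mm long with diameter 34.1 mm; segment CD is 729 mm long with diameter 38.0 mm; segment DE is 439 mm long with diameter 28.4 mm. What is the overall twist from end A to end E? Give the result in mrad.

180 mrad

J_AB = π(0.0358)⁴/32 = 1.61×10^-7 m⁴; J_BC = π(0.0341)⁴/32 = 1.33×10^-7 m⁴; J_CD = π(0.0380)⁴/32 = 2.05×10^-7 m⁴; J_DE = π(0.0284)⁴/32 = 6.39×10^-8 m⁴.
θ = (T/G)·Σ L_i/J_i = (461.0/39.8×10⁹)·(0.569/1.61×10^-7 + 0.207/1.33×10^-7 + 0.729/2.05×10^-7 + 0.439/6.39×10^-8) = 0.1798 rad.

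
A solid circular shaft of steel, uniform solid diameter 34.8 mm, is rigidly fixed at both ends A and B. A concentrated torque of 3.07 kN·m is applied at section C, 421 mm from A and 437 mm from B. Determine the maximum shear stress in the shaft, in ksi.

27.4 ksi

With uniform GJ and both ends fixed, compatibility θ_AC = θ_CB gives T_A·a = T_B·b, together with T_A + T_B = T₀.
T_A = T₀·b/(a+b) = 3070·437/858.0 = 1564 N·m; T_B = 1506 N·m.
τ in each portion: τ_AC = 1.89×10^8 Pa, τ_CB = 1.82×10^8 Pa; maximum is in AC.
τ_max = T_AC·r/J = 1564·0.0174/1.44×10^-7 = 1.890×10^8 Pa.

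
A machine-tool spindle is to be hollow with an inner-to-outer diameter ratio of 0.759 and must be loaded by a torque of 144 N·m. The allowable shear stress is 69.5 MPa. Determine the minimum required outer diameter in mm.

25.1 mm

For a hollow shaft with d_i/d_o = 0.759: τ_max = 16T/(π d_o³ (1−k⁴)), so d_o = [16T/(π τ_allow (1−k⁴))]^(1/3) = [16·144.0/(π·6.95×10^7·0.6681)]^(1/3) = 0.02509 m.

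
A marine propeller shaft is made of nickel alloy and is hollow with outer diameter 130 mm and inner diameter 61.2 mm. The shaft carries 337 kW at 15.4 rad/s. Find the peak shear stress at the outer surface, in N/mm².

ω = 15.4 rad/s, so T = P/ω = 337×10³ / 15.40 = 21880 N·m.
J = π(d_o⁴ − d_i⁴)/32 = π(0.130⁴ − 0.0612⁴)/32 = 2.666×10^-5 m⁴.
τ_max = T·r/J = 21880 × 0.0650 / 2.666×10^-5 = 5.335×10^7 Pa.

53.3 N/mm²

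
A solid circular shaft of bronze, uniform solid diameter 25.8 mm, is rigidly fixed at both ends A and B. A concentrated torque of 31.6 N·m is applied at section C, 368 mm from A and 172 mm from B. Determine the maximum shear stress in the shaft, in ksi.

With uniform GJ and both ends fixed, compatibility θ_AC = θ_CB gives T_A·a = T_B·b, together with T_A + T_B = T₀.
T_A = T₀·b/(a+b) = 31.60·172/540.0 = 10.07 N·m; T_B = 21.53 N·m.
τ in each portion: τ_AC = 2.98×10^6 Pa, τ_CB = 6.39×10^6 Pa; maximum is in CB.
τ_max = T_CB·r/J = 21.53·0.0129/4.35×10^-8 = 6.386×10^6 Pa.

0.926 ksi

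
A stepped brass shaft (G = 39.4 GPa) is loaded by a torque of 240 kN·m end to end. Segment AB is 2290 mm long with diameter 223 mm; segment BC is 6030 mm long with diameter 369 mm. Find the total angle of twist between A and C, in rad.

0.0776 rad

J_AB = π(0.223)⁴/32 = 2.43×10^-4 m⁴; J_BC = π(0.369)⁴/32 = 1.82×10^-3 m⁴.
θ = (T/G)·Σ L_i/J_i = (240000/39.4×10⁹)·(2.29/2.43×10^-4 + 6.03/1.82×10^-3) = 0.07764 rad.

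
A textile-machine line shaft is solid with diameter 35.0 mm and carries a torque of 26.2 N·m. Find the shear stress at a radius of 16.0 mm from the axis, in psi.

413 psi

J = πd⁴/32 = π(0.0350)⁴/32 = 1.473×10^-7 m⁴.
Shear stress varies linearly with radius: τ = T·r/J = 26.20 × 0.0160 / 1.473×10^-7 = 2.845×10^6 Pa.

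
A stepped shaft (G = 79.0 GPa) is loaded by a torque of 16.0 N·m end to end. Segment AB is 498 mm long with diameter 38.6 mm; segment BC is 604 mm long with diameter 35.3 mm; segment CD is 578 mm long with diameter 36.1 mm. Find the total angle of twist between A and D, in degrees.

0.113°

J_AB = π(0.0386)⁴/32 = 2.18×10^-7 m⁴; J_BC = π(0.0353)⁴/32 = 1.52×10^-7 m⁴; J_CD = π(0.0361)⁴/32 = 1.67×10^-7 m⁴.
θ = (T/G)·Σ L_i/J_i = (16.00/79.0×10⁹)·(0.498/2.18×10^-7 + 0.604/1.52×10^-7 + 0.578/1.67×10^-7) = 1.967×10^-3 rad.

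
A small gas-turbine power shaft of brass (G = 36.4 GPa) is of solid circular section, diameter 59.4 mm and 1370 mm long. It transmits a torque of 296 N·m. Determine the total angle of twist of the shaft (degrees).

J = πd⁴/32 = π(0.0594)⁴/32 = 1.222×10^-6 m⁴.
θ = T·L/(G·J) = 296.0 × 1.37 / (36.4×10⁹ × 1.222×10^-6) = 9.115×10^-3 rad.

0.522°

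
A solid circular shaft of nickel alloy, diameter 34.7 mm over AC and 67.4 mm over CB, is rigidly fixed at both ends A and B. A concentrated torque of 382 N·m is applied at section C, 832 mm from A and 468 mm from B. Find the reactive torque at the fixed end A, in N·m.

14.5 N·m

Compatibility: T_A·a/J_AC = T_B·b/J_CB with T_A + T_B = T₀.
J_AC = 1.42×10^-7 m⁴, J_CB = 2.03×10^-6 m⁴, so T_A = T₀·(J_AC/a)/((J_AC/a)+(J_CB/b)) = 14.52 N·m, T_B = 367.5 N·m.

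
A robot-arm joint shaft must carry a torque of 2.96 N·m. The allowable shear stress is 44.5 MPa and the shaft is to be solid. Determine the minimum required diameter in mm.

6.97 mm

For a solid shaft τ_max = 16T/(πd³), so d = (16T/(π τ_allow))^(1/3) = (16·2.960/(π·4.45×10^7))^(1/3) = 0.006971 m.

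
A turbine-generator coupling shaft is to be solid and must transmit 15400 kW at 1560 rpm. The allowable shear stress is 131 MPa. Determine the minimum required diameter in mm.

ω = 2π·1560/60 = 163.4 rad/s, so T = P/ω = 15400×10³ / 163.4 = 94270 N·m.
For a solid shaft τ_max = 16T/(πd³), so d = (16T/(π τ_allow))^(1/3) = (16·94270/(π·1.31×10^8))^(1/3) = 0.1542 m.

154 mm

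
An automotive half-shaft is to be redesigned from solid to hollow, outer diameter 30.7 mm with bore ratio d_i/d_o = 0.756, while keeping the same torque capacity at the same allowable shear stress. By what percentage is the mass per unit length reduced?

Equal τ_max and T ⇒ the solid shaft needs d_s³ = d_o³(1−k⁴), so d_s = 30.7·(1−0.756⁴)^(1/3) = 26.91 mm.
Area ratio A_h/A_s = d_o²(1−k²)/d_s² = (1−k²)/(1−k⁴)^(2/3) = 0.5577.
Mass saving = 1 − 0.5577 = 44.2 %.

44.2 %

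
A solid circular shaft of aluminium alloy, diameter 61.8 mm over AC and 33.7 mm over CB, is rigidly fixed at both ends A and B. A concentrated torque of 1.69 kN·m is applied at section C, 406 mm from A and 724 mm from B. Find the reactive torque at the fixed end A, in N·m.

Compatibility: T_A·a/J_AC = T_B·b/J_CB with T_A + T_B = T₀.
J_AC = 1.43×10^-6 m⁴, J_CB = 1.27×10^-7 m⁴, so T_A = T₀·(J_AC/a)/((J_AC/a)+(J_CB/b)) = 1610 N·m, T_B = 79.84 N·m.

1610 N·m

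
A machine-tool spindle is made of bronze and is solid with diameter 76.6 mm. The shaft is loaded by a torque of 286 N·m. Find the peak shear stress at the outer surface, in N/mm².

3.24 N/mm²

J = πd⁴/32 = π(0.0766)⁴/32 = 3.380×10^-6 m⁴.
τ_max = T·r/J = 286.0 × 0.0383 / 3.380×10^-6 = 3.241×10^6 Pa.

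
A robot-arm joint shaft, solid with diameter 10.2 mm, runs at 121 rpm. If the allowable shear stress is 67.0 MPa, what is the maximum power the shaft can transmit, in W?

177 W

J = πd⁴/32 = π(0.0102)⁴/32 = 1.063×10^-9 m⁴.
T_max = τ_allow·J/r = 6.70×10^7 × 1.063×10^-9 / 0.00510 = 13.96 N·m.
ω = 2π·121/60 = 12.67 rad/s, so P_max = T_max·ω = 176.9 W.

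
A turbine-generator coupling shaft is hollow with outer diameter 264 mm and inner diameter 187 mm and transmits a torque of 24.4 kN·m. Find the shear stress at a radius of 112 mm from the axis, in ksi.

J = π(d_o⁴ − d_i⁴)/32 = π(0.264⁴ − 0.187⁴)/32 = 3.568×10^-4 m⁴.
Shear stress varies linearly with radius: τ = T·r/J = 24400 × 0.112 / 3.568×10^-4 = 7.658×10^6 Pa.

1.11 ksi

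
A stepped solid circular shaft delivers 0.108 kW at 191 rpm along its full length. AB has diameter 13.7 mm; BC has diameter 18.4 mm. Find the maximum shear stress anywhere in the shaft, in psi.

1550 psi

ω = 2π·191/60 = 20.00 rad/s, so T = P/ω = 0.108×10³ / 20.00 = 5.400 N·m.
Under the same torque, τ_max = 16T/(πd³) is largest where d is smallest — segment AB (d = 13.7 mm).
τ_max = 16·5.400/(π·(0.0137)³) = 1.069×10^7 Pa.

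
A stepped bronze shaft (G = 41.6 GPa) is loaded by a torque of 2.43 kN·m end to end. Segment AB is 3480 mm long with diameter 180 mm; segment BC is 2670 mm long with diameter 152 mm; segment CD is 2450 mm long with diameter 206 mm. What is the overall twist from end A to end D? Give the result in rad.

J_AB = π(0.180)⁴/32 = 1.03×10^-4 m⁴; J_BC = π(0.152)⁴/32 = 5.24×10^-5 m⁴; J_CD = π(0.206)⁴/32 = 1.77×10^-4 m⁴.
θ = (T/G)·Σ L_i/J_i = (2430/41.6×10⁹)·(3.48/1.03×10^-4 + 2.67/5.24×10^-5 + 2.45/1.77×10^-4) = 5.758×10^-3 rad.

0.00576 rad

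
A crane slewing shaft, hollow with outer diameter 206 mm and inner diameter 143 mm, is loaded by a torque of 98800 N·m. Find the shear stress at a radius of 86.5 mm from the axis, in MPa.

63.0 MPa

J = π(d_o⁴ − d_i⁴)/32 = π(0.206⁴ − 0.143⁴)/32 = 1.357×10^-4 m⁴.
Shear stress varies linearly with radius: τ = T·r/J = 98800 × 0.0865 / 1.357×10^-4 = 6.296×10^7 Pa.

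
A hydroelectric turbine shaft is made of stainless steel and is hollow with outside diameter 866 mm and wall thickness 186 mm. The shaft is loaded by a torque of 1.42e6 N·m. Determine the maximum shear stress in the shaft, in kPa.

J = π(d_o⁴ − d_i⁴)/32 = π(0.866⁴ − 0.494⁴)/32 = 0.04937 m⁴.
τ_max = T·r/J = 1.420e6 × 0.433 / 0.04937 = 1.245×10^7 Pa.

12500 kPa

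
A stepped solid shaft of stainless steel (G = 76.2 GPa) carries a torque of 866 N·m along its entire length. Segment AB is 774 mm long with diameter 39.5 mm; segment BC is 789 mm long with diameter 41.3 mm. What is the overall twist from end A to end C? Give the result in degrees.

J_AB = π(0.0395)⁴/32 = 2.39×10^-7 m⁴; J_BC = π(0.0413)⁴/32 = 2.86×10^-7 m⁴.
θ = (T/G)·Σ L_i/J_i = (866.0/76.2×10⁹)·(0.774/2.39×10^-7 + 0.789/2.86×10^-7) = 0.06820 rad.

3.91°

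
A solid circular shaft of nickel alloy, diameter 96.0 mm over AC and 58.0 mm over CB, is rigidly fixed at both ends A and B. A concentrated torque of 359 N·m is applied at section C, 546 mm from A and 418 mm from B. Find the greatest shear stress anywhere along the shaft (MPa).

1.76 MPa

Compatibility: T_A·a/J_AC = T_B·b/J_CB with T_A + T_B = T₀.
J_AC = 8.34×10^-6 m⁴, J_CB = 1.11×10^-6 m⁴, so T_A = T₀·(J_AC/a)/((J_AC/a)+(J_CB/b)) = 305.8 N·m, T_B = 53.22 N·m.
τ in each portion: τ_AC = 1.76×10^6 Pa, τ_CB = 1.39×10^6 Pa; maximum is in AC.
τ_max = T_AC·r/J = 305.8·0.0480/8.34×10^-6 = 1.760×10^6 Pa.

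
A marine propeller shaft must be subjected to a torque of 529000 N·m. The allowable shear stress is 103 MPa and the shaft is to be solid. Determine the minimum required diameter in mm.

297 mm

For a solid shaft τ_max = 16T/(πd³), so d = (16T/(π τ_allow))^(1/3) = (16·529000/(π·1.03×10^8))^(1/3) = 0.2968 m.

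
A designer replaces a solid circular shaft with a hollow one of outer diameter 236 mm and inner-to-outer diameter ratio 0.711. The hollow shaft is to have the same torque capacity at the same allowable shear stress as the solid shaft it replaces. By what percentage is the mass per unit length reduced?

Equal τ_max and T ⇒ the solid shaft needs d_s³ = d_o³(1−k⁴), so d_s = 236·(1−0.711⁴)^(1/3) = 213.9 mm.
Area ratio A_h/A_s = d_o²(1−k²)/d_s² = (1−k²)/(1−k⁴)^(2/3) = 0.6020.
Mass saving = 1 − 0.6020 = 39.8 %.

39.8 %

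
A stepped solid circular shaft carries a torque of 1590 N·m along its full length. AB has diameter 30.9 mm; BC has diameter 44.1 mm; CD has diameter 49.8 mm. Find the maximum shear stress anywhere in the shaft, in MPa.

274 MPa

Under the same torque, τ_max = 16T/(πd³) is largest where d is smallest — segment AB (d = 30.9 mm).
τ_max = 16·1590/(π·(0.0309)³) = 2.745×10^8 Pa.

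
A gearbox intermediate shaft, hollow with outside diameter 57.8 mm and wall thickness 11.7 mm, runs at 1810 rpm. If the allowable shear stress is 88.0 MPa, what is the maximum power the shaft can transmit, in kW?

553 kW

J = π(d_o⁴ − d_i⁴)/32 = π(0.0578⁴ − 0.0344⁴)/32 = 9.583×10^-7 m⁴.
T_max = τ_allow·J/r = 8.80×10^7 × 9.583×10^-7 / 0.0289 = 2918 N·m.
ω = 2π·1810/60 = 189.5 rad/s, so P_max = T_max·ω = 5.531×10^5 W.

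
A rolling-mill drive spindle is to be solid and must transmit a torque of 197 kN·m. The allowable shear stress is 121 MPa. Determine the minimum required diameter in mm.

202 mm

For a solid shaft τ_max = 16T/(πd³), so d = (16T/(π τ_allow))^(1/3) = (16·197000/(π·1.21×10^8))^(1/3) = 0.2024 m.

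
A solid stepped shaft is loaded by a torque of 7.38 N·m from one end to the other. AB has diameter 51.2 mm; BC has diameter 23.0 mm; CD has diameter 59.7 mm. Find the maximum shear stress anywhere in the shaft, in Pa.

Under the same torque, τ_max = 16T/(πd³) is largest where d is smallest — segment BC (d = 23.0 mm).
τ_max = 16·7.380/(π·(0.0230)³) = 3.089×10^6 Pa.

3.09e6 Pa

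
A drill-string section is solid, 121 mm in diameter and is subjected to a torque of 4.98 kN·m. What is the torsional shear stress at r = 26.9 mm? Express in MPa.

J = πd⁴/32 = π(0.121)⁴/32 = 2.104×10^-5 m⁴.
Shear stress varies linearly with radius: τ = T·r/J = 4980 × 0.0269 / 2.104×10^-5 = 6.366×10^6 Pa.

6.37 MPa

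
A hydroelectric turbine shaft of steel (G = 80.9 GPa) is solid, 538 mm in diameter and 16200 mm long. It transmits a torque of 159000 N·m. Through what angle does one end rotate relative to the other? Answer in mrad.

3.87 mrad

J = πd⁴/32 = π(0.538)⁴/32 = 8.225×10^-3 m⁴.
θ = T·L/(G·J) = 159000 × 16.2 / (80.9×10⁹ × 8.225×10^-3) = 3.871×10^-3 rad.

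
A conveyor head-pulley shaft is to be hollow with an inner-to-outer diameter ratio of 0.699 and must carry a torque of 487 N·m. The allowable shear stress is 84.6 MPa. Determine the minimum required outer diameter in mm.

33.8 mm

For a hollow shaft with d_i/d_o = 0.699: τ_max = 16T/(π d_o³ (1−k⁴)), so d_o = [16T/(π τ_allow (1−k⁴))]^(1/3) = [16·487.0/(π·8.46×10^7·0.7613)]^(1/3) = 0.03377 m.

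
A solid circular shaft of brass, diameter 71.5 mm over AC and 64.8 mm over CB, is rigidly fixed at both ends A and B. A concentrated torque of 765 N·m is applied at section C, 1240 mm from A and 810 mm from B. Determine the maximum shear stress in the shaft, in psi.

Compatibility: T_A·a/J_AC = T_B·b/J_CB with T_A + T_B = T₀.
J_AC = 2.57×10^-6 m⁴, J_CB = 1.73×10^-6 m⁴, so T_A = T₀·(J_AC/a)/((J_AC/a)+(J_CB/b)) = 376.3 N·m, T_B = 388.7 N·m.
τ in each portion: τ_AC = 5.24×10^6 Pa, τ_CB = 7.27×10^6 Pa; maximum is in CB.
τ_max = T_CB·r/J = 388.7·0.0324/1.73×10^-6 = 7.275×10^6 Pa.

1060 psi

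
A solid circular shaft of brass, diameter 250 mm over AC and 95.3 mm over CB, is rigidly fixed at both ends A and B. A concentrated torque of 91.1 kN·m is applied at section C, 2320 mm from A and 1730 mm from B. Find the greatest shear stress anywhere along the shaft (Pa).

Compatibility: T_A·a/J_AC = T_B·b/J_CB with T_A + T_B = T₀.
J_AC = 3.83×10^-4 m⁴, J_CB = 8.10×10^-6 m⁴, so T_A = T₀·(J_AC/a)/((J_AC/a)+(J_CB/b)) = 88590 N·m, T_B = 2509 N·m.
τ in each portion: τ_AC = 2.89×10^7 Pa, τ_CB = 1.48×10^7 Pa; maximum is in AC.
τ_max = T_AC·r/J = 88590·0.125/3.83×10^-4 = 2.888×10^7 Pa.

2.89e7 Pa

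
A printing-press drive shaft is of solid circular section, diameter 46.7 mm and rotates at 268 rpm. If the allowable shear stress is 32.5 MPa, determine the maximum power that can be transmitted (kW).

18.2 kW

J = πd⁴/32 = π(0.0467)⁴/32 = 4.669×10^-7 m⁴.
T_max = τ_allow·J/r = 3.25×10^7 × 4.669×10^-7 / 0.0234 = 649.9 N·m.
ω = 2π·268/60 = 28.06 rad/s, so P_max = T_max·ω = 1.824×10^4 W.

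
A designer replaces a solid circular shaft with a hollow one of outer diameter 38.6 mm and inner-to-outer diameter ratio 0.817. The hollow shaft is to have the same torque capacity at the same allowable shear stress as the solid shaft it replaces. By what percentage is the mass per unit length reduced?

50.7 %

Equal τ_max and T ⇒ the solid shaft needs d_s³ = d_o³(1−k⁴), so d_s = 38.6·(1−0.817⁴)^(1/3) = 31.71 mm.
Area ratio A_h/A_s = d_o²(1−k²)/d_s² = (1−k²)/(1−k⁴)^(2/3) = 0.4927.
Mass saving = 1 − 0.4927 = 50.7 %.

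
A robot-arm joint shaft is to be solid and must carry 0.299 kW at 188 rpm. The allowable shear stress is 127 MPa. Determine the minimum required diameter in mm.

8.48 mm

ω = 2π·188/60 = 19.69 rad/s, so T = P/ω = 0.299×10³ / 19.69 = 15.19 N·m.
For a solid shaft τ_max = 16T/(πd³), so d = (16T/(π τ_allow))^(1/3) = (16·15.19/(π·1.27×10^8))^(1/3) = 0.008477 m.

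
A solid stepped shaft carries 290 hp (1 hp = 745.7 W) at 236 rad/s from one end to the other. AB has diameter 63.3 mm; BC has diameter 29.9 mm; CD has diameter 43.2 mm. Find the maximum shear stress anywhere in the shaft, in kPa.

ω = 236 rad/s, so T = P/ω = 290×745.7 / 236.0 = 916.3 N·m.
Under the same torque, τ_max = 16T/(πd³) is largest where d is smallest — segment BC (d = 29.9 mm).
τ_max = 16·916.3/(π·(0.0299)³) = 1.746×10^8 Pa.

175000 kPa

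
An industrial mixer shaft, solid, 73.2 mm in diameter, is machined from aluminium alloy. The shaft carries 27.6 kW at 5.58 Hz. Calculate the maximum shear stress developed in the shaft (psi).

ω = 2π·5.58 = 35.06 rad/s, so T = P/ω = 27.6×10³ / 35.06 = 787.2 N·m.
J = πd⁴/32 = π(0.0732)⁴/32 = 2.819×10^-6 m⁴.
τ_max = T·r/J = 787.2 × 0.0366 / 2.819×10^-6 = 1.022×10^7 Pa.

1480 psi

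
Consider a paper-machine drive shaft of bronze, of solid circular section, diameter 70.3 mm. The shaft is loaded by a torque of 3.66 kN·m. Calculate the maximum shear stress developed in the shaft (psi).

7780 psi

J = πd⁴/32 = π(0.0703)⁴/32 = 2.398×10^-6 m⁴.
τ_max = T·r/J = 3660 × 0.0352 / 2.398×10^-6 = 5.365×10^7 Pa.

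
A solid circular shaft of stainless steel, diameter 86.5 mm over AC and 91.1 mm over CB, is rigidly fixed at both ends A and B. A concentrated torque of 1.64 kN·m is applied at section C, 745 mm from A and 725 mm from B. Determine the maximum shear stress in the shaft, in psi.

895 psi

Compatibility: T_A·a/J_AC = T_B·b/J_CB with T_A + T_B = T₀.
J_AC = 5.50×10^-6 m⁴, J_CB = 6.76×10^-6 m⁴, so T_A = T₀·(J_AC/a)/((J_AC/a)+(J_CB/b)) = 724.3 N·m, T_B = 915.7 N·m.
τ in each portion: τ_AC = 5.70×10^6 Pa, τ_CB = 6.17×10^6 Pa; maximum is in CB.
τ_max = T_CB·r/J = 915.7·0.0456/6.76×10^-6 = 6.168×10^6 Pa.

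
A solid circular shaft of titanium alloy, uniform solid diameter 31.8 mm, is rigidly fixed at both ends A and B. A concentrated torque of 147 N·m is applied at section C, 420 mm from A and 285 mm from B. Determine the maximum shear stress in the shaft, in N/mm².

13.9 N/mm²

With uniform GJ and both ends fixed, compatibility θ_AC = θ_CB gives T_A·a = T_B·b, together with T_A + T_B = T₀.
T_A = T₀·b/(a+b) = 147.0·285/705.0 = 59.43 N·m; T_B = 87.57 N·m.
τ in each portion: τ_AC = 9.41×10^6 Pa, τ_CB = 1.39×10^7 Pa; maximum is in CB.
τ_max = T_CB·r/J = 87.57·0.0159/1.00×10^-7 = 1.387×10^7 Pa.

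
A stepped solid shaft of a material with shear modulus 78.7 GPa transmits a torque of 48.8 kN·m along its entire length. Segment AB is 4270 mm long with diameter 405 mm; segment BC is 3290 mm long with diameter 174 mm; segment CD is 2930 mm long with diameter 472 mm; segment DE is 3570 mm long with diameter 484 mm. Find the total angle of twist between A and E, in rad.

0.0245 rad

J_AB = π(0.405)⁴/32 = 2.64×10^-3 m⁴; J_BC = π(0.174)⁴/32 = 9.00×10^-5 m⁴; J_CD = π(0.472)⁴/32 = 4.87×10^-3 m⁴; J_DE = π(0.484)⁴/32 = 5.39×10^-3 m⁴.
θ = (T/G)·Σ L_i/J_i = (48800/78.7×10⁹)·(4.27/2.64×10^-3 + 3.29/9.00×10^-5 + 2.93/4.87×10^-3 + 3.57/5.39×10^-3) = 0.02446 rad.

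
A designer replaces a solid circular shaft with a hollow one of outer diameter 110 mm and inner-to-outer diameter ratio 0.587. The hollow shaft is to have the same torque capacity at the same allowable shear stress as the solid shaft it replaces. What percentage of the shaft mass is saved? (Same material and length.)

Equal τ_max and T ⇒ the solid shaft needs d_s³ = d_o³(1−k⁴), so d_s = 110·(1−0.587⁴)^(1/3) = 105.5 mm.
Area ratio A_h/A_s = d_o²(1−k²)/d_s² = (1−k²)/(1−k⁴)^(2/3) = 0.7131.
Mass saving = 1 − 0.7131 = 28.7 %.

28.7 %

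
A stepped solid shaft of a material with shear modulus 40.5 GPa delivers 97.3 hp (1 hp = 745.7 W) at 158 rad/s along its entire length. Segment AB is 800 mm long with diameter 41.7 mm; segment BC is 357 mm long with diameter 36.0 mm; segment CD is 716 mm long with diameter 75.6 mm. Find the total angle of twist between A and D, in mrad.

57.6 mrad

ω = 158 rad/s, so T = P/ω = 97.3×745.7 / 158.0 = 459.2 N·m.
J_AB = π(0.0417)⁴/32 = 2.97×10^-7 m⁴; J_BC = π(0.0360)⁴/32 = 1.65×10^-7 m⁴; J_CD = π(0.0756)⁴/32 = 3.21×10^-6 m⁴.
θ = (T/G)·Σ L_i/J_i = (459.2/40.5×10⁹)·(0.800/2.97×10^-7 + 0.357/1.65×10^-7 + 0.716/3.21×10^-6) = 0.05764 rad.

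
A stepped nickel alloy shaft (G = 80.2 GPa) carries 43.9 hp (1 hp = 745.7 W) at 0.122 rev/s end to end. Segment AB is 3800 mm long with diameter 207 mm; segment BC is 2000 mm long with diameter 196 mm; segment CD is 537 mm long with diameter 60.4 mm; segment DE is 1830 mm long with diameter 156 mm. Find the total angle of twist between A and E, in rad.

ω = 2π·0.122 = 0.7665 rad/s, so T = P/ω = 43.9×745.7 / 0.7665 = 42710 N·m.
J_AB = π(0.207)⁴/32 = 1.80×10^-4 m⁴; J_BC = π(0.196)⁴/32 = 1.45×10^-4 m⁴; J_CD = π(0.0604)⁴/32 = 1.31×10^-6 m⁴; J_DE = π(0.156)⁴/32 = 5.81×10^-5 m⁴.
θ = (T/G)·Σ L_i/J_i = (42710/80.2×10⁹)·(3.80/1.80×10^-4 + 2.00/1.45×10^-4 + 0.537/1.31×10^-6 + 1.83/5.81×10^-5) = 0.2542 rad.

0.254 rad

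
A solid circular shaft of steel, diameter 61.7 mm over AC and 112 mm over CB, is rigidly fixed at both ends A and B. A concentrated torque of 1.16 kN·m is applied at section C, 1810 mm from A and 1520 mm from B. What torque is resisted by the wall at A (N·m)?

Compatibility: T_A·a/J_AC = T_B·b/J_CB with T_A + T_B = T₀.
J_AC = 1.42×10^-6 m⁴, J_CB = 1.54×10^-5 m⁴, so T_A = T₀·(J_AC/a)/((J_AC/a)+(J_CB/b)) = 83.28 N·m, T_B = 1077 N·m.

83.3 N·m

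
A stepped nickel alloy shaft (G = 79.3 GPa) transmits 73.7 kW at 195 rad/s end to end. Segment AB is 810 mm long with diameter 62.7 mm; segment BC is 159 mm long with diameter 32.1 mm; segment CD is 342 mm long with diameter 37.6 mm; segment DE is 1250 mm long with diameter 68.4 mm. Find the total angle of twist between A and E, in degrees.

1.20°

ω = 195 rad/s, so T = P/ω = 73.7×10³ / 195.0 = 377.9 N·m.
J_AB = π(0.0627)⁴/32 = 1.52×10^-6 m⁴; J_BC = π(0.0321)⁴/32 = 1.04×10^-7 m⁴; J_CD = π(0.0376)⁴/32 = 1.96×10^-7 m⁴; J_DE = π(0.0684)⁴/32 = 2.15×10^-6 m⁴.
θ = (T/G)·Σ L_i/J_i = (377.9/79.3×10⁹)·(0.810/1.52×10^-6 + 0.159/1.04×10^-7 + 0.342/1.96×10^-7 + 1.25/2.15×10^-6) = 0.02089 rad.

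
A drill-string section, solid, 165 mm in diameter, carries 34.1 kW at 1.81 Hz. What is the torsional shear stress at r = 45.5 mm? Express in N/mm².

ω = 2π·1.81 = 11.37 rad/s, so T = P/ω = 34.1×10³ / 11.37 = 2998 N·m.
J = πd⁴/32 = π(0.165)⁴/32 = 7.277×10^-5 m⁴.
Shear stress varies linearly with radius: τ = T·r/J = 2998 × 0.0455 / 7.277×10^-5 = 1.875×10^6 Pa.

1.87 N/mm²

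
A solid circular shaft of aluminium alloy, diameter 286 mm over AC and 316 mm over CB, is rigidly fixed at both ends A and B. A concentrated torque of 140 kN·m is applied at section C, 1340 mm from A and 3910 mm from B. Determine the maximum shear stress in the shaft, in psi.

2930 psi

Compatibility: T_A·a/J_AC = T_B·b/J_CB with T_A + T_B = T₀.
J_AC = 6.57×10^-4 m⁴, J_CB = 9.79×10^-4 m⁴, so T_A = T₀·(J_AC/a)/((J_AC/a)+(J_CB/b)) = 92670 N·m, T_B = 47330 N·m.
τ in each portion: τ_AC = 2.02×10^7 Pa, τ_CB = 7.64×10^6 Pa; maximum is in AC.
τ_max = T_AC·r/J = 92670·0.143/6.57×10^-4 = 2.017×10^7 Pa.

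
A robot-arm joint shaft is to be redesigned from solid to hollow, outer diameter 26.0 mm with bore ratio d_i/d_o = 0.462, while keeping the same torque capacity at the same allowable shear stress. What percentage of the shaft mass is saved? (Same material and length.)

Equal τ_max and T ⇒ the solid shaft needs d_s³ = d_o³(1−k⁴), so d_s = 26.0·(1−0.462⁴)^(1/3) = 25.60 mm.
Area ratio A_h/A_s = d_o²(1−k²)/d_s² = (1−k²)/(1−k⁴)^(2/3) = 0.8114.
Mass saving = 1 − 0.8114 = 18.9 %.

18.9 %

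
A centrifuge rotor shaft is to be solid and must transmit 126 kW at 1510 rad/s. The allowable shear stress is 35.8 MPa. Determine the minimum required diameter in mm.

22.8 mm

ω = 1510 rad/s, so T = P/ω = 126×10³ / 1510 = 83.44 N·m.
For a solid shaft τ_max = 16T/(πd³), so d = (16T/(π τ_allow))^(1/3) = (16·83.44/(π·3.58×10^7))^(1/3) = 0.02281 m.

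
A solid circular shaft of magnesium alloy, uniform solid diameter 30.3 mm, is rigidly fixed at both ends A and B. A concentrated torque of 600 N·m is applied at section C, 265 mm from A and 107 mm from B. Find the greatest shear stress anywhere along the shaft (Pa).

7.83e7 Pa

With uniform GJ and both ends fixed, compatibility θ_AC = θ_CB gives T_A·a = T_B·b, together with T_A + T_B = T₀.
T_A = T₀·b/(a+b) = 600.0·107/372.0 = 172.6 N·m; T_B = 427.4 N·m.
τ in each portion: τ_AC = 3.16×10^7 Pa, τ_CB = 7.83×10^7 Pa; maximum is in CB.
τ_max = T_CB·r/J = 427.4·0.0152/8.28×10^-8 = 7.825×10^7 Pa.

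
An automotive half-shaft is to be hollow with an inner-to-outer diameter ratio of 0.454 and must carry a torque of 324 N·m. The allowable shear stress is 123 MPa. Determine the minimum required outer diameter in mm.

For a hollow shaft with d_i/d_o = 0.454: τ_max = 16T/(π d_o³ (1−k⁴)), so d_o = [16T/(π τ_allow (1−k⁴))]^(1/3) = [16·324.0/(π·1.23×10^8·0.9575)]^(1/3) = 0.02411 m.

24.1 mm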